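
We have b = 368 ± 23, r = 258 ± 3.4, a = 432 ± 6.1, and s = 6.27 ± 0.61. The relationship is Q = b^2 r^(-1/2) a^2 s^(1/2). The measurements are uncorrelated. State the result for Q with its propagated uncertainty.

For a monomial Q ∝ b^2, r^(-1/2), a^2, s^(1/2), fractional errors add in quadrature:
  (2·δb/b)² = (2×0.0625)² = 0.0156;  (−½·δr/r)² = (-0.5×0.0132)² = 4.34e-05;  (2·δa/a)² = (2×0.0141)² = 0.000798;  (½·δs/s)² = (0.5×0.0973)² = 0.00237
δQ/Q = √(0.0188) = 0.137
Q = 3.94e+09, so δQ = 0.137 × 3.94e+09 = 5.41e+08.

(3.94 ± 0.541) × 10^9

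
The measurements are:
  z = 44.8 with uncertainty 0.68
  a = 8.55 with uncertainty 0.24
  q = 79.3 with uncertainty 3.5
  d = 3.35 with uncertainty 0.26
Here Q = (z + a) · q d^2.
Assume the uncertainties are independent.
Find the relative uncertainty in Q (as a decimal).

0.162

Let u = z + a = 53.3. δu = √(δz² + δa²) = √(0.462 + 0.0576) = 0.721, so δu/u = 0.0135.
Q is then a monomial in u, q, d:
δQ/Q = √((δu/u)² + (1·δq/q)² + (2·δd/d)²) = √(0.000183 + 0.00195 + 0.0241) = 0.162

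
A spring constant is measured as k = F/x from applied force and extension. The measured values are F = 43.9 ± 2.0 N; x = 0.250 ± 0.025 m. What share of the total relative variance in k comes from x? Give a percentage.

82.8%

(δk/k)² = (1·δF/F)² + (-1·δx/x)²
  F term: (1×0.0456)² = 0.00208
  x term: (-1×0.100)² = 0.0100
Total = 0.0121. Share from x = 0.0100/0.0121 = 0.828.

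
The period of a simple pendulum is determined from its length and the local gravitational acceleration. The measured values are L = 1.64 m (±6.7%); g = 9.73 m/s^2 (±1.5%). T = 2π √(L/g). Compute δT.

0.0886 s

Relative error in a monomial: (δT/T)² = Σ (nᵢ · δxᵢ/xᵢ)².
  (½·δL/L)² = (0.5×0.0670)² = 0.00112;  (−½·δg/g)² = (-0.5×0.0150)² = 5.62e-05
δT/T = √(0.00118) = 0.0343
T = 2.58 s, so δT = 0.0343 × 2.58 = 0.0886 s.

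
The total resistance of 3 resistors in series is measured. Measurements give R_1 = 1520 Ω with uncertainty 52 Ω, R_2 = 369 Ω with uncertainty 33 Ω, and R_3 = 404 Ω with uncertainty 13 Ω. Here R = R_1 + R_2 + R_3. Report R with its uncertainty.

Absolute uncertainties add in quadrature for a linear combination:
  (δR_1)² = 2700;  (δR_2)² = 1090;  (δR_3)² = 169
δR = √(3960) = 62.9 Ω
R = 2290 Ω.

2290 ± 62.9 Ω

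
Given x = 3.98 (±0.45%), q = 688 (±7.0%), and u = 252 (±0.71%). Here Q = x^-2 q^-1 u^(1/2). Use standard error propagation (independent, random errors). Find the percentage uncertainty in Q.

7.07%

Since Q is a product/quotient, work with relative uncertainties:
  (-2·δx/x)² = (-2×0.00450)² = 8.1e-05;  (-1·δq/q)² = (-1×0.0700)² = 0.00490;  (½·δu/u)² = (0.5×0.00710)² = 1.26e-05
δQ/Q = √(0.00499) = 0.0707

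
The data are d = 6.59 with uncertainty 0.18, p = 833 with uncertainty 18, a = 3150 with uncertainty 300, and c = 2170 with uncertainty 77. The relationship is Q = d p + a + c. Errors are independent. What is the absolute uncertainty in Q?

Let w = d·p = 5490. δw/w = √((1·δd/d)² + (1·δp/p)²) = √(0.000746 + 0.000467) = 0.0348, so δw = 191.
Q = w + a + c: δQ = √(δw² + δa² + δc²) = √(36600 + 90000 + 5930) = 364

364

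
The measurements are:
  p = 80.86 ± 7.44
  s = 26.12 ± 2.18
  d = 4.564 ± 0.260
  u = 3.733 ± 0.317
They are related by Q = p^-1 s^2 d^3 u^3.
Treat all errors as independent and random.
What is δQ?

Products/powers → add relative errors in quadrature, weighted by exponent:
  (-1·δp/p)² = (-1×0.0920)² = 0.00847;  (2·δs/s)² = (2×0.0835)² = 0.0279;  (3·δd/d)² = (3×0.0570)² = 0.0292;  (3·δu/u)² = (3×0.0849)² = 0.0649
δQ/Q = √(0.130) = 0.361
Q = 41730, so δQ = 0.361 × 41730 = 15100.

15100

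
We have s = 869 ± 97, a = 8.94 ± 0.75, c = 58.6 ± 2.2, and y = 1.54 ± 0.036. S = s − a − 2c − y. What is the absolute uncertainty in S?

97.1

For a sum/difference, combine absolute errors in quadrature:
  (δs)² = 9410;  (δa)² = 0.562;  (2·δc)² = 19.4;  (δy)² = 0.00130
δS = √(9430) = 97.1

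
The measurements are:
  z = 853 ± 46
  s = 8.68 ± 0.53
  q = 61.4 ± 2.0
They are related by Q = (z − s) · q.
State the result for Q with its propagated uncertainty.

Let u = z − s = 844. δu = √(δz² + δs²) = √(2120 + 0.281) = 46.0, so δu/u = 0.0545.
Q is then a monomial in u, q:
δQ/Q = √((δu/u)² + (1·δq/q)²) = √(0.00297 + 0.00106) = 0.0635
Q = 51800, so δQ = 0.0635 × 51800 = 3290.

51800 ± 3290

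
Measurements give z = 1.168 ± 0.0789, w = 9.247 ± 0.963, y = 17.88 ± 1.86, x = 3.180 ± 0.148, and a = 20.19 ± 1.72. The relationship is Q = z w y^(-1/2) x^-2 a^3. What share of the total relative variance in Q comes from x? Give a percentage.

9.41%

(δQ/Q)² = (1·δz/z)² + (1·δw/w)² + (−½·δy/y)² + (-2·δx/x)² + (3·δa/a)²
  z term: (1×0.0676)² = 0.00456
  w term: (1×0.104)² = 0.0108
  y term: (-0.5×0.104)² = 0.00271
  x term: (-2×0.0465)² = 0.00866
  a term: (3×0.0852)² = 0.0653
Total = 0.0921. Share from x = 0.00866/0.0921 = 0.0941.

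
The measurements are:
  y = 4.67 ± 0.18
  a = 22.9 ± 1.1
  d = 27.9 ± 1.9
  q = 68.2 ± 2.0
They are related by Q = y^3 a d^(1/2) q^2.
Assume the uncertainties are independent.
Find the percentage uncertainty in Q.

14.2%

Since Q is a product/quotient, work with relative uncertainties:
  (3·δy/y)² = (3×0.0385)² = 0.0134;  (1·δa/a)² = (1×0.0480)² = 0.00231;  (½·δd/d)² = (0.5×0.0681)² = 0.00116;  (2·δq/q)² = (2×0.0293)² = 0.00344
δQ/Q = √(0.0203) = 0.142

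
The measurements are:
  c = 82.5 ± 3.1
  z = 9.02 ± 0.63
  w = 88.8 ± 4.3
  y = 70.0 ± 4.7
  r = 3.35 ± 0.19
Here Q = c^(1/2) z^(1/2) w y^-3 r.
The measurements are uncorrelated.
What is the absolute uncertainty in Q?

Q is a product of powers, so relative uncertainties combine in quadrature:
  (½·δc/c)² = (0.5×0.0376)² = 0.000353;  (½·δz/z)² = (0.5×0.0698)² = 0.00122;  (1·δw/w)² = (1×0.0484)² = 0.00234;  (-3·δy/y)² = (-3×0.0671)² = 0.0406;  (1·δr/r)² = (1×0.0567)² = 0.00322
δQ/Q = √(0.0477) = 0.218
Q = 0.0237, so δQ = 0.218 × 0.0237 = 0.00517.

0.00517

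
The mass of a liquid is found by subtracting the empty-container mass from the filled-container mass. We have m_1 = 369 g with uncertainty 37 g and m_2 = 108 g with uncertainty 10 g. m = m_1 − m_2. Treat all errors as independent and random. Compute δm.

Absolute uncertainties add in quadrature for a linear combination:
  (δm_1)² = 1370;  (δm_2)² = 100
δm = √(1470) = 38.3 g

38.3 g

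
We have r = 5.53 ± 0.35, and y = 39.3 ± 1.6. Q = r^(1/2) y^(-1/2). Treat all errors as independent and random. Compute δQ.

Q is a product of powers, so relative uncertainties combine in quadrature:
  (½·δr/r)² = (0.5×0.0633)² = 0.00100;  (−½·δy/y)² = (-0.5×0.0407)² = 0.000414
δQ/Q = √(0.00142) = 0.0376
Q = 0.375, so δQ = 0.0376 × 0.375 = 0.0141.

0.0141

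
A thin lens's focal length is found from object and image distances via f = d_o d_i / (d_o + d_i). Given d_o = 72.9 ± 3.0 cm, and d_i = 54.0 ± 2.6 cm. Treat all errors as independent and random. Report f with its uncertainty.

31.0 ± 1.02 cm

∂f/∂d_o = (d_i/(d_o+d_i))² = 0.181;  ∂f/∂d_i = (d_o/(d_o+d_i))² = 0.330
δf = √((∂f/∂d_o · δd_o)² + (∂f/∂d_i · δd_i)²) = √(0.295 + 0.736) = 1.02 cm
f = 31.0 cm.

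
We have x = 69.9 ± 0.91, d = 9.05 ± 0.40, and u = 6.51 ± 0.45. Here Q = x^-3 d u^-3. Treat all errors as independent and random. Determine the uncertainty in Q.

Relative error in a monomial: (δQ/Q)² = Σ (nᵢ · δxᵢ/xᵢ)².
  (-3·δx/x)² = (-3×0.0130)² = 0.00153;  (1·δd/d)² = (1×0.0442)² = 0.00195;  (-3·δu/u)² = (-3×0.0691)² = 0.0430
δQ/Q = √(0.0465) = 0.216
Q = 9.6e-08, so δQ = 0.216 × 9.6e-08 = 2.07e-08.

2.07e-08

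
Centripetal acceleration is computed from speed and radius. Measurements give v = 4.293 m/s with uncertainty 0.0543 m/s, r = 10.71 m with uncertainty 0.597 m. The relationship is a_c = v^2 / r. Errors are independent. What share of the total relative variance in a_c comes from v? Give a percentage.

(δa_c/a_c)² = (2·δv/v)² + (-1·δr/r)²
  v term: (2×0.0126)² = 0.000640
  r term: (-1×0.0557)² = 0.00311
Total = 0.00375. Share from v = 0.000640/0.00375 = 0.171.

17.1%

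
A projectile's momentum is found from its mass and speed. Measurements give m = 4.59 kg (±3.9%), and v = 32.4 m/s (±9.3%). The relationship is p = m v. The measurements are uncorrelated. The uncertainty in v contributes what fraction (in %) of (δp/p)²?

(δp/p)² = (1·δm/m)² + (1·δv/v)²
  m term: (1×0.0390)² = 0.00152
  v term: (1×0.0930)² = 0.00865
Total = 0.0102. Share from v = 0.00865/0.0102 = 0.850.

85.0%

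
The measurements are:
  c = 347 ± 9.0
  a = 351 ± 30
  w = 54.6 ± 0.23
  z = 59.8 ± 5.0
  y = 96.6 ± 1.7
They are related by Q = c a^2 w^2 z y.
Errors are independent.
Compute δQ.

1.42e+14

Products/powers → add relative errors in quadrature, weighted by exponent:
  (1·δc/c)² = (1×0.0259)² = 0.000673;  (2·δa/a)² = (2×0.0855)² = 0.0292;  (2·δw/w)² = (2×0.00421)² = 7.1e-05;  (1·δz/z)² = (1×0.0836)² = 0.00699;  (1·δy/y)² = (1×0.0176)² = 0.000310
δQ/Q = √(0.0373) = 0.193
Q = 7.36e+14, so δQ = 0.193 × 7.36e+14 = 1.42e+14.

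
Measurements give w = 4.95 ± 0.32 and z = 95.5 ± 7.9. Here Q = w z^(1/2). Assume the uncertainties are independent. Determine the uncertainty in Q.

3.71

Q is a product of powers, so relative uncertainties combine in quadrature:
  (1·δw/w)² = (1×0.0646)² = 0.00418;  (½·δz/z)² = (0.5×0.0827)² = 0.00171
δQ/Q = √(0.00589) = 0.0767
Q = 48.4, so δQ = 0.0767 × 48.4 = 3.71.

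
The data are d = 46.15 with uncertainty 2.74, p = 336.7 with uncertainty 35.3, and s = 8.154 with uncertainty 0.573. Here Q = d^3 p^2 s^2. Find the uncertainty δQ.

2.29e+11

Products/powers → add relative errors in quadrature, weighted by exponent:
  (3·δd/d)² = (3×0.0594)² = 0.0317;  (2·δp/p)² = (2×0.105)² = 0.0440;  (2·δs/s)² = (2×0.0703)² = 0.0198
δQ/Q = √(0.0954) = 0.309
Q = 7.409e+11, so δQ = 0.309 × 7.409e+11 = 2.29e+11.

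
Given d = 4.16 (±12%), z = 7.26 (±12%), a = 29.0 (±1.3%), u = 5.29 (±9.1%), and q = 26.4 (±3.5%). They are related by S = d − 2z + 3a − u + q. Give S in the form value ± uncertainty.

97.8 ± 2.38

Each term contributes (cᵢ δxᵢ)² to (δS)²:
  (δd)² = 0.249;  (2·δz)² = 3.04;  (3·δa)² = 1.28;  (δu)² = 0.232;  (δq)² = 0.854
δS = √(5.65) = 2.38
S = 97.8.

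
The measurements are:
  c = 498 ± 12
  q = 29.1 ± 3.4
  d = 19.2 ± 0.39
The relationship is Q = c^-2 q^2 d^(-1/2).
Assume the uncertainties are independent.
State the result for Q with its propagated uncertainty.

For a monomial Q ∝ c^-2, q^2, d^(-1/2), fractional errors add in quadrature:
  (-2·δc/c)² = (-2×0.0241)² = 0.00232;  (2·δq/q)² = (2×0.117)² = 0.0546;  (−½·δd/d)² = (-0.5×0.0203)² = 0.000103
δQ/Q = √(0.0570) = 0.239
Q = 0.000779, so δQ = 0.239 × 0.000779 = 0.000186.

0.000779 ± 0.000186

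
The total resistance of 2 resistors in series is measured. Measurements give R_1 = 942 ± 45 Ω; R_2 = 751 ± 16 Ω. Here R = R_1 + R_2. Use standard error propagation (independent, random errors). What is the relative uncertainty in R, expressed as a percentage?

Sums and differences: (δR)² = Σ (cᵢ δxᵢ)².
  (δR_1)² = 2020;  (δR_2)² = 256
δR = √(2280) = 47.8 Ω
R = 1690 Ω, so δR/R = 47.8/1690 = 0.0282.

2.82%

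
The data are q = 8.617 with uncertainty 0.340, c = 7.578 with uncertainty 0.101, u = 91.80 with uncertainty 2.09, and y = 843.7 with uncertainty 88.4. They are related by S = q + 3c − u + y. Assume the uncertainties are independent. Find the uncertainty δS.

88.4

Each term contributes (cᵢ δxᵢ)² to (δS)²:
  (δq)² = 0.116;  (3·δc)² = 0.0918;  (δu)² = 4.37;  (δy)² = 7810
δS = √(7820) = 88.4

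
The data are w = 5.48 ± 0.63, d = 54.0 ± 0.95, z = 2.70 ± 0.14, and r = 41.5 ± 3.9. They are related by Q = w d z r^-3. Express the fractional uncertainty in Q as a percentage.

30.9%

Q is a product of powers, so relative uncertainties combine in quadrature:
  (1·δw/w)² = (1×0.115)² = 0.0132;  (1·δd/d)² = (1×0.0176)² = 0.000309;  (1·δz/z)² = (1×0.0519)² = 0.00269;  (-3·δr/r)² = (-3×0.0940)² = 0.0795
δQ/Q = √(0.0957) = 0.309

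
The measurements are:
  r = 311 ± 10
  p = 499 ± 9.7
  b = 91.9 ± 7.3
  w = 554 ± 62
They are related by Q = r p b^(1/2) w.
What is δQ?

Each factor contributes (exponent × relative error)² to (δQ/Q)²:
  (1·δr/r)² = (1×0.0322)² = 0.00103;  (1·δp/p)² = (1×0.0194)² = 0.000378;  (½·δb/b)² = (0.5×0.0794)² = 0.00158;  (1·δw/w)² = (1×0.112)² = 0.0125
δQ/Q = √(0.0155) = 0.125
Q = 8.24e+08, so δQ = 0.125 × 8.24e+08 = 1.03e+08.

1.03e+08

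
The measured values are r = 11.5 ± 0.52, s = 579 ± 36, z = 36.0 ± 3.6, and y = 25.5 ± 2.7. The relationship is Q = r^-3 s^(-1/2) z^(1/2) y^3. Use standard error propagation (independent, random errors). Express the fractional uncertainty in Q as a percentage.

35.0%

Each factor contributes (exponent × relative error)² to (δQ/Q)²:
  (-3·δr/r)² = (-3×0.0452)² = 0.0184;  (−½·δs/s)² = (-0.5×0.0622)² = 0.000966;  (½·δz/z)² = (0.5×0.100)² = 0.00250;  (3·δy/y)² = (3×0.106)² = 0.101
δQ/Q = √(0.123) = 0.350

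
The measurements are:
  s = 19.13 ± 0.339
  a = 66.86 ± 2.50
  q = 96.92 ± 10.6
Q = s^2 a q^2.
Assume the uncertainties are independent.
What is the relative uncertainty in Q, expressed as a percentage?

For a monomial Q ∝ s^2, a, q^2, fractional errors add in quadrature:
  (2·δs/s)² = (2×0.0177)² = 0.00126;  (1·δa/a)² = (1×0.0374)² = 0.00140;  (2·δq/q)² = (2×0.109)² = 0.0478
δQ/Q = √(0.0505) = 0.225

22.5%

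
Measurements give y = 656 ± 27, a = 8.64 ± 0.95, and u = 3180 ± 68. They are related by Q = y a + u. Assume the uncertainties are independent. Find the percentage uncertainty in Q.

Let p = y·a = 5670. δp/p = √((1·δy/y)² + (1·δa/a)²) = √(0.00169 + 0.0121) = 0.117, so δp = 665.
Q = p + u: δQ = √(δp² + δu²) = √(4.43e+05 + 4620) = 669
Q = 8850, so δQ/Q = 669/8850 = 0.0756.

7.56%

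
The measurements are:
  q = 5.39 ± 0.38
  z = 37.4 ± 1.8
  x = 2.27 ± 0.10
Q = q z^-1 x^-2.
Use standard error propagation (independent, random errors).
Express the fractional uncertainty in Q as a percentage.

Q is a product of powers, so relative uncertainties combine in quadrature:
  (1·δq/q)² = (1×0.0705)² = 0.00497;  (-1·δz/z)² = (-1×0.0481)² = 0.00232;  (-2·δx/x)² = (-2×0.0441)² = 0.00776
δQ/Q = √(0.0150) = 0.123

12.3%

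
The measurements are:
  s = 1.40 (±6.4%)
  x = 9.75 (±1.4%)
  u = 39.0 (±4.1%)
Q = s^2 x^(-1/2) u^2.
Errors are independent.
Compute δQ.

Relative error in a monomial: (δQ/Q)² = Σ (nᵢ · δxᵢ/xᵢ)².
  (2·δs/s)² = (2×0.0640)² = 0.0164;  (−½·δx/x)² = (-0.5×0.0140)² = 4.9e-05;  (2·δu/u)² = (2×0.0410)² = 0.00672
δQ/Q = √(0.0232) = 0.152
Q = 955, so δQ = 0.152 × 955 = 145.

145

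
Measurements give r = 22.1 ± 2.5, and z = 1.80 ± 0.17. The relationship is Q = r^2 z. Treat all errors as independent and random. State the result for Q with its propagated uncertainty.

For a monomial Q ∝ r^2, z, fractional errors add in quadrature:
  (2·δr/r)² = (2×0.113)² = 0.0512;  (1·δz/z)² = (1×0.0944)² = 0.00892
δQ/Q = √(0.0601) = 0.245
Q = 879, so δQ = 0.245 × 879 = 216.

879 ± 216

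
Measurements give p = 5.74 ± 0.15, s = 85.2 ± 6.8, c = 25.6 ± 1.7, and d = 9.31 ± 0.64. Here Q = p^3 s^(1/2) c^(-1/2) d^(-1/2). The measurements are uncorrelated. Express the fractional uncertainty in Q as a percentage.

Q is a product of powers, so relative uncertainties combine in quadrature:
  (3·δp/p)² = (3×0.0261)² = 0.00615;  (½·δs/s)² = (0.5×0.0798)² = 0.00159;  (−½·δc/c)² = (-0.5×0.0664)² = 0.00110;  (−½·δd/d)² = (-0.5×0.0687)² = 0.00118
δQ/Q = √(0.0100) = 0.100

10.0%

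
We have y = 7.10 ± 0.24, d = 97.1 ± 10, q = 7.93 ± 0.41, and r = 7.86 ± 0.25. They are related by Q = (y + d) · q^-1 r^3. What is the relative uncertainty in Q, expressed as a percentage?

Let u = y + d = 104. δu = √(δy² + δd²) = √(0.0576 + 100) = 10.0, so δu/u = 0.0960.
Q is then a monomial in u, q, r:
δQ/Q = √((δu/u)² + (-1·δq/q)² + (3·δr/r)²) = √(0.00922 + 0.00267 + 0.00910) = 0.145

14.5%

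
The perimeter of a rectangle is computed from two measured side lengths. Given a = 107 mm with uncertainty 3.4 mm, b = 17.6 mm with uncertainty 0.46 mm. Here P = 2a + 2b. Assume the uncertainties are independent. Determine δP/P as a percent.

2.75%

For a sum/difference, combine absolute errors in quadrature:
  (2·δa)² = 46.2;  (2·δb)² = 0.846
δP = √(47.1) = 6.86 mm
P = 249 mm, so δP/P = 6.86/249 = 0.0275.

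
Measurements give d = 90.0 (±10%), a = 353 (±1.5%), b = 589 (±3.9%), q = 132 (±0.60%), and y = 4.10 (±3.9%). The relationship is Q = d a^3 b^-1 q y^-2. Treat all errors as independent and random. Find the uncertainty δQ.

Relative error in a monomial: (δQ/Q)² = Σ (nᵢ · δxᵢ/xᵢ)².
  (1·δd/d)² = (1×0.100)² = 0.0100;  (3·δa/a)² = (3×0.0150)² = 0.00202;  (-1·δb/b)² = (-1×0.0390)² = 0.00152;  (1·δq/q)² = (1×0.00600)² = 3.6e-05;  (-2·δy/y)² = (-2×0.0390)² = 0.00608
δQ/Q = √(0.0197) = 0.140
Q = 5.28e+07, so δQ = 0.140 × 5.28e+07 = 7.4e+06.

7.4e+06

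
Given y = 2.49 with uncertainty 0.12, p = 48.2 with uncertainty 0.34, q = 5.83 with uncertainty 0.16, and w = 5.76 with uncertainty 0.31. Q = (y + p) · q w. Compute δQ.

104

Let u = y + p = 50.7. δu = √(δy² + δp²) = √(0.0144 + 0.116) = 0.361, so δu/u = 0.00711.
Q is then a monomial in u, q, w:
δQ/Q = √((δu/u)² + (1·δq/q)² + (1·δw/w)²) = √(5.06e-05 + 0.000753 + 0.00290) = 0.0608
Q = 1700, so δQ = 0.0608 × 1700 = 104.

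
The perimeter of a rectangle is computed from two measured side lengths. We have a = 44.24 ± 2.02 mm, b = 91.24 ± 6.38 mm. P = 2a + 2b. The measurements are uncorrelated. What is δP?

P is a linear combination, so absolute uncertainties add in quadrature:
  (2·δa)² = 16.3;  (2·δb)² = 163
δP = √(179) = 13.4 mm

13.4 mm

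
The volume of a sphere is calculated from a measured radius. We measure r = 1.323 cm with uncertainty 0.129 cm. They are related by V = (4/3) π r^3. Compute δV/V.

Relative error in a monomial: (δV/V)² = Σ (nᵢ · δxᵢ/xᵢ)².
  (3·δr/r)² = (3×0.0975)² = 0.0856
δV/V = √(0.0856) = 0.293

0.293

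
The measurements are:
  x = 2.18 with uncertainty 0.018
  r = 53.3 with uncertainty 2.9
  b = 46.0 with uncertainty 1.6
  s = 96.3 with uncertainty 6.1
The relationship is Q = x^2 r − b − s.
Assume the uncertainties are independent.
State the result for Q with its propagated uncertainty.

Let p = x^2·r = 253. δp/p = √((2·δx/x)² + (1·δr/r)²) = √(0.000273 + 0.00296) = 0.0569, so δp = 14.4.
Q = p − b − s: δQ = √(δp² + δb² + δs²) = √(207 + 2.56 + 37.2) = 15.7
Q = 111.

111 ± 15.7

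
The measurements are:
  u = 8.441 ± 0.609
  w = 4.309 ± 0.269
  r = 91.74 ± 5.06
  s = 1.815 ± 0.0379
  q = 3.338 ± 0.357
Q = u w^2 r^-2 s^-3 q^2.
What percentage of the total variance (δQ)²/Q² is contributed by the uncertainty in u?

(δQ/Q)² = (1·δu/u)² + (2·δw/w)² + (-2·δr/r)² + (-3·δs/s)² + (2·δq/q)²
  u term: (1×0.0721)² = 0.00521
  w term: (2×0.0624)² = 0.0156
  r term: (-2×0.0552)² = 0.0122
  s term: (-3×0.0209)² = 0.00392
  q term: (2×0.107)² = 0.0458
Total = 0.0826. Share from u = 0.00521/0.0826 = 0.0630.

6.30%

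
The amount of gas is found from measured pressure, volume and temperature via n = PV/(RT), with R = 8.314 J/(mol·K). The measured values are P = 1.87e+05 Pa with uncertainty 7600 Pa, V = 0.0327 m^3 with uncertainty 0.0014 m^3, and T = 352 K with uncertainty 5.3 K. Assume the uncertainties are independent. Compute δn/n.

0.0609

Relative error in a monomial: (δn/n)² = Σ (nᵢ · δxᵢ/xᵢ)².
  (1·δP/P)² = (1×0.0406)² = 0.00165;  (1·δV/V)² = (1×0.0428)² = 0.00183;  (-1·δT/T)² = (-1×0.0151)² = 0.000227
δn/n = √(0.00371) = 0.0609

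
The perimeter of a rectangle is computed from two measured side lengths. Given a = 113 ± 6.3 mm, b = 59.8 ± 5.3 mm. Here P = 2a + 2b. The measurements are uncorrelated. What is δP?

P is a linear combination, so absolute uncertainties add in quadrature:
  (2·δa)² = 159;  (2·δb)² = 112
δP = √(271) = 16.5 mm

16.5 mm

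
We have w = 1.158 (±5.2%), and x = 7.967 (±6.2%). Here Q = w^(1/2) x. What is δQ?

For a monomial Q ∝ w^(1/2), x, fractional errors add in quadrature:
  (½·δw/w)² = (0.5×0.0520)² = 0.000676;  (1·δx/x)² = (1×0.0620)² = 0.00384
δQ/Q = √(0.00452) = 0.0672
Q = 8.573, so δQ = 0.0672 × 8.573 = 0.576.

0.576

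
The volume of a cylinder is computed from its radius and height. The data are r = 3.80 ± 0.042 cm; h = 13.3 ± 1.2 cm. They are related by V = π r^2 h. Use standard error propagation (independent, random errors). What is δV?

56.0 cm^3

Since V is a product/quotient, work with relative uncertainties:
  (2·δr/r)² = (2×0.0111)² = 0.000489;  (1·δh/h)² = (1×0.0902)² = 0.00814
δV/V = √(0.00863) = 0.0929
V = 603 cm^3, so δV = 0.0929 × 603 = 56.0 cm^3.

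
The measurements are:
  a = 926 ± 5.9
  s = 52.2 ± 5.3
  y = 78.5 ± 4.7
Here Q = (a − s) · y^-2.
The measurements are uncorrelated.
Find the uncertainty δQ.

Let u = a − s = 874. δu = √(δa² + δs²) = √(34.8 + 28.1) = 7.93, so δu/u = 0.00908.
Q is then a monomial in u, y:
δQ/Q = √((δu/u)² + (-2·δy/y)²) = √(8.24e-05 + 0.0143) = 0.120
Q = 0.142, so δQ = 0.120 × 0.142 = 0.0170.

0.0170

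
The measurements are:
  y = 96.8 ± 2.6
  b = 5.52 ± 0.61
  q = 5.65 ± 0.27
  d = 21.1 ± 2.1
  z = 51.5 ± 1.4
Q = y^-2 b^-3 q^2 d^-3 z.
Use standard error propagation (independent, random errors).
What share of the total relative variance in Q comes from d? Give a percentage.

(δQ/Q)² = (-2·δy/y)² + (-3·δb/b)² + (2·δq/q)² + (-3·δd/d)² + (1·δz/z)²
  y term: (-2×0.0269)² = 0.00289
  b term: (-3×0.111)² = 0.110
  q term: (2×0.0478)² = 0.00913
  d term: (-3×0.0995)² = 0.0891
  z term: (1×0.0272)² = 0.000739
Total = 0.212. Share from d = 0.0891/0.212 = 0.421.

42.1%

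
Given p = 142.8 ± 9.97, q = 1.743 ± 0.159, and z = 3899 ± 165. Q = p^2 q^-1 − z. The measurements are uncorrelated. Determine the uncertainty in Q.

Let w = p^2·q^-1 = 11700. δw/w = √((2·δp/p)² + (-1·δq/q)²) = √(0.0195 + 0.00832) = 0.167, so δw = 1950.
Q = w − z: δQ = √(δw² + δz²) = √(3.81e+06 + 27200) = 1960

1960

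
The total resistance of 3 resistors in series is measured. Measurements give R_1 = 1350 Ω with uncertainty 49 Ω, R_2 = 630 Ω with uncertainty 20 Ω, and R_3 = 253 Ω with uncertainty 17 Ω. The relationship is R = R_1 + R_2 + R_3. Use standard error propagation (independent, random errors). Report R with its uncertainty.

2230 ± 55.6 Ω

Sums and differences: (δR)² = Σ (cᵢ δxᵢ)².
  (δR_1)² = 2400;  (δR_2)² = 400;  (δR_3)² = 289
δR = √(3090) = 55.6 Ω
R = 2230 Ω.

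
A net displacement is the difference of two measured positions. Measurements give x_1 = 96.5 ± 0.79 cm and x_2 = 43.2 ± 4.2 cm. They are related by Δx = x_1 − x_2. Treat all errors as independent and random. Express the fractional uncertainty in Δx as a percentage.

Sums and differences: (δΔx)² = Σ (cᵢ δxᵢ)².
  (δx_1)² = 0.624;  (δx_2)² = 17.6
δΔx = √(18.3) = 4.27 cm
Δx = 53.3 cm, so δΔx/Δx = 4.27/53.3 = 0.0802.

8.02%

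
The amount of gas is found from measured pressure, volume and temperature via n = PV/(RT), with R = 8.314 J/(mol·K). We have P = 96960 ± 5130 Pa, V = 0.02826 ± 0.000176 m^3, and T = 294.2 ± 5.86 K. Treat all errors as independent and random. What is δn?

Relative error in a monomial: (δn/n)² = Σ (nᵢ · δxᵢ/xᵢ)².
  (1·δP/P)² = (1×0.0529)² = 0.00280;  (1·δV/V)² = (1×0.00623)² = 3.88e-05;  (-1·δT/T)² = (-1×0.0199)² = 0.000397
δn/n = √(0.00323) = 0.0569
n = 1.120 mol, so δn = 0.0569 × 1.120 = 0.0637 mol.

0.0637 mol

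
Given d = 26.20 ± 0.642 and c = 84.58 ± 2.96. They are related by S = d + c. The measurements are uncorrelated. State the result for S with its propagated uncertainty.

Absolute uncertainties add in quadrature for a linear combination:
  (δd)² = 0.412;  (δc)² = 8.76
δS = √(9.17) = 3.03
S = 110.8.

110.8 ± 3.03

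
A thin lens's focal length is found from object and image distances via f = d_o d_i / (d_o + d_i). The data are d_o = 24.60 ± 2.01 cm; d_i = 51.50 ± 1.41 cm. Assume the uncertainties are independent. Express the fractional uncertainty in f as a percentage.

∂f/∂d_o = (d_i/(d_o+d_i))² = 0.458;  ∂f/∂d_i = (d_o/(d_o+d_i))² = 0.104
δf = √((∂f/∂d_o · δd_o)² + (∂f/∂d_i · δd_i)²) = √(0.847 + 0.0217) = 0.932 cm
f = 16.65 cm, so δf/f = 0.932/16.65 = 0.0560.

5.60%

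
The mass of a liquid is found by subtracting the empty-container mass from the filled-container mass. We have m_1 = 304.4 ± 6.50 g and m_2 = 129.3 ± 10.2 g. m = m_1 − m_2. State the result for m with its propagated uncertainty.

m is a linear combination, so absolute uncertainties add in quadrature:
  (δm_1)² = 42.2;  (δm_2)² = 104
δm = √(146) = 12.1 g
m = 175.1 g.

175.1 ± 12.1 g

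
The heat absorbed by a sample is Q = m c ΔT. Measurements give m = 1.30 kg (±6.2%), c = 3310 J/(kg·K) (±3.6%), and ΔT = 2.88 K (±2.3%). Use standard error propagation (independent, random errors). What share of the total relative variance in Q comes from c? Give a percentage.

22.9%

(δQ/Q)² = (1·δm/m)² + (1·δc/c)² + (1·δΔT/ΔT)²
  m term: (1×0.0620)² = 0.00384
  c term: (1×0.0360)² = 0.00130
  ΔT term: (1×0.0230)² = 0.000529
Total = 0.00567. Share from c = 0.00130/0.00567 = 0.229.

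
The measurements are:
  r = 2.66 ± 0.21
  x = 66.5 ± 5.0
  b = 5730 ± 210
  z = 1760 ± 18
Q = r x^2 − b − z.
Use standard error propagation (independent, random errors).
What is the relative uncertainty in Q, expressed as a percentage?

47.0%

Let p = r·x^2 = 11800. δp/p = √((1·δr/r)² + (2·δx/x)²) = √(0.00623 + 0.0226) = 0.170, so δp = 2000.
Q = p − b − z: δQ = √(δp² + δb² + δz²) = √(3.99e+06 + 44100 + 324) = 2010
Q = 4270, so δQ/Q = 2010/4270 = 0.470.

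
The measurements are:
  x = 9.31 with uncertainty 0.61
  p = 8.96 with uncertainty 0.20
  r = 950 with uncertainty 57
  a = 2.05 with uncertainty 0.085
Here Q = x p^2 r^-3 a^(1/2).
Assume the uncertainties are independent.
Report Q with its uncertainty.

(1.25 ± 0.247) × 10^-6

Products/powers → add relative errors in quadrature, weighted by exponent:
  (1·δx/x)² = (1×0.0655)² = 0.00429;  (2·δp/p)² = (2×0.0223)² = 0.00199;  (-3·δr/r)² = (-3×0.0600)² = 0.0324;  (½·δa/a)² = (0.5×0.0415)² = 0.000430
δQ/Q = √(0.0391) = 0.198
Q = 1.25e-06, so δQ = 0.198 × 1.25e-06 = 2.47e-07.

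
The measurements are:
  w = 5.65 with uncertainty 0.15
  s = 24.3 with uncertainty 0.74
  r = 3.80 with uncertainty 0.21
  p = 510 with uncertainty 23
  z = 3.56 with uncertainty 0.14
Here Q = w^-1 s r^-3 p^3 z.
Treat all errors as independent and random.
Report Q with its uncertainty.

Relative error in a monomial: (δQ/Q)² = Σ (nᵢ · δxᵢ/xᵢ)².
  (-1·δw/w)² = (-1×0.0265)² = 0.000705;  (1·δs/s)² = (1×0.0305)² = 0.000927;  (-3·δr/r)² = (-3×0.0553)² = 0.0275;  (3·δp/p)² = (3×0.0451)² = 0.0183;  (1·δz/z)² = (1×0.0393)² = 0.00155
δQ/Q = √(0.0490) = 0.221
Q = 3.7e+07, so δQ = 0.221 × 3.7e+07 = 8.19e+06.

(3.70 ± 0.819) × 10^7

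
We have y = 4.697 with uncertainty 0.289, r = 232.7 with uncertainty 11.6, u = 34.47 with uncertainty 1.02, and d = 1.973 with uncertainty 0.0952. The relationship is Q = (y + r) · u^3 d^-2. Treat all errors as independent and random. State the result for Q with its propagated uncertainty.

(2.498 ± 0.350) × 10^6

Let w = y + r = 237.4. δw = √(δy² + δr²) = √(0.0835 + 135) = 11.6, so δw/w = 0.0489.
Q is then a monomial in w, u, d:
δQ/Q = √((δw/w)² + (3·δu/u)² + (-2·δd/d)²) = √(0.00239 + 0.00788 + 0.00931) = 0.140
Q = 2.498e+06, so δQ = 0.140 × 2.498e+06 = 3.5e+05.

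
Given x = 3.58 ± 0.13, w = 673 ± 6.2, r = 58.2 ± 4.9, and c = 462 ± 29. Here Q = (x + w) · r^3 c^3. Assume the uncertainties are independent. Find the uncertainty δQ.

4.15e+15

Let u = x + w = 677. δu = √(δx² + δw²) = √(0.0169 + 38.4) = 6.20, so δu/u = 0.00917.
Q is then a monomial in u, r, c:
δQ/Q = √((δu/u)² + (3·δr/r)² + (3·δc/c)²) = √(8.4e-05 + 0.0638 + 0.0355) = 0.315
Q = 1.32e+16, so δQ = 0.315 × 1.32e+16 = 4.15e+15.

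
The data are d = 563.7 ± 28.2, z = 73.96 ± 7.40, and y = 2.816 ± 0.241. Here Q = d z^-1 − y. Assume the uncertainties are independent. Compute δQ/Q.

Let p = d·z^-1 = 7.622. δp/p = √((1·δd/d)² + (-1·δz/z)²) = √(0.00250 + 0.0100) = 0.112, so δp = 0.853.
Q = p − y: δQ = √(δp² + δy²) = √(0.727 + 0.0581) = 0.886
Q = 4.806, so δQ/Q = 0.886/4.806 = 0.184.

0.184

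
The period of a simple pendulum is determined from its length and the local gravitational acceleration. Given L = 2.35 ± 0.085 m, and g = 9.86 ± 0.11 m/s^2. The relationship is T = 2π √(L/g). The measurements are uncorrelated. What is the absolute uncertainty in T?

T is a product of powers, so relative uncertainties combine in quadrature:
  (½·δL/L)² = (0.5×0.0362)² = 0.000327;  (−½·δg/g)² = (-0.5×0.0112)² = 3.11e-05
δT/T = √(0.000358) = 0.0189
T = 3.07 s, so δT = 0.0189 × 3.07 = 0.0581 s.

0.0581 s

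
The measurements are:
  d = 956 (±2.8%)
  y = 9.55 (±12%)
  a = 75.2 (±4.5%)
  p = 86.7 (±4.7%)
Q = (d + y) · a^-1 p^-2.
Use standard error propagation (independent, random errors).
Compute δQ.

Let u = d + y = 966. δu = √(δd² + δy²) = √(717 + 1.31) = 26.8, so δu/u = 0.0277.
Q is then a monomial in u, a, p:
δQ/Q = √((δu/u)² + (-1·δa/a)² + (-2·δp/p)²) = √(0.000770 + 0.00202 + 0.00884) = 0.108
Q = 0.00171, so δQ = 0.108 × 0.00171 = 0.000184.

0.000184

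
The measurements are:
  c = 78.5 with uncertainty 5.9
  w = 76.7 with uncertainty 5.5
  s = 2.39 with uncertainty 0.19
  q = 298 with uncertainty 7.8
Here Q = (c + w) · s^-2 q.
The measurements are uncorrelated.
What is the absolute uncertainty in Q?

Let u = c + w = 155. δu = √(δc² + δw²) = √(34.8 + 30.2) = 8.07, so δu/u = 0.0520.
Q is then a monomial in u, s, q:
δQ/Q = √((δu/u)² + (-2·δs/s)² + (1·δq/q)²) = √(0.00270 + 0.0253 + 0.000685) = 0.169
Q = 8100, so δQ = 0.169 × 8100 = 1370.

1370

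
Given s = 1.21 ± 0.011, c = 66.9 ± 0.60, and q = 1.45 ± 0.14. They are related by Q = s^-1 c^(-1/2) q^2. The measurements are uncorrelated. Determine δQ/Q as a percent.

Relative error in a monomial: (δQ/Q)² = Σ (nᵢ · δxᵢ/xᵢ)².
  (-1·δs/s)² = (-1×0.00909)² = 8.26e-05;  (−½·δc/c)² = (-0.5×0.00897)² = 2.01e-05;  (2·δq/q)² = (2×0.0966)² = 0.0373
δQ/Q = √(0.0374) = 0.193

19.3%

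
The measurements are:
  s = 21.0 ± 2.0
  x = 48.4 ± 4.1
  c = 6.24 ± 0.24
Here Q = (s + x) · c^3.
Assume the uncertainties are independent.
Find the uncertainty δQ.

Let u = s + x = 69.4. δu = √(δs² + δx²) = √(4.00 + 16.8) = 4.56, so δu/u = 0.0657.
Q is then a monomial in u, c:
δQ/Q = √((δu/u)² + (3·δc/c)²) = √(0.00432 + 0.0133) = 0.133
Q = 16900, so δQ = 0.133 × 16900 = 2240.

2240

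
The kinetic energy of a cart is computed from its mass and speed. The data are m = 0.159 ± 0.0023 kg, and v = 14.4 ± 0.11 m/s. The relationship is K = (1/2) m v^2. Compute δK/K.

Products/powers → add relative errors in quadrature, weighted by exponent:
  (1·δm/m)² = (1×0.0145)² = 0.000209;  (2·δv/v)² = (2×0.00764)² = 0.000233
δK/K = √(0.000443) = 0.0210

0.0210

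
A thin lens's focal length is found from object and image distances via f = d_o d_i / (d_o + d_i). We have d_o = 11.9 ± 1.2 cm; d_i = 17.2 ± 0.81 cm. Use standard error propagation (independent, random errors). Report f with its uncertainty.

7.03 ± 0.441 cm

∂f/∂d_o = (d_i/(d_o+d_i))² = 0.349;  ∂f/∂d_i = (d_o/(d_o+d_i))² = 0.167
δf = √((∂f/∂d_o · δd_o)² + (∂f/∂d_i · δd_i)²) = √(0.176 + 0.0183) = 0.441 cm
f = 7.03 cm.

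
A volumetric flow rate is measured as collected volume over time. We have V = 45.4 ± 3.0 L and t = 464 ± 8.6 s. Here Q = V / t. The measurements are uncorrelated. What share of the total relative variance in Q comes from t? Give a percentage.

(δQ/Q)² = (1·δV/V)² + (-1·δt/t)²
  V term: (1×0.0661)² = 0.00437
  t term: (-1×0.0185)² = 0.000344
Total = 0.00471. Share from t = 0.000344/0.00471 = 0.0729.

7.29%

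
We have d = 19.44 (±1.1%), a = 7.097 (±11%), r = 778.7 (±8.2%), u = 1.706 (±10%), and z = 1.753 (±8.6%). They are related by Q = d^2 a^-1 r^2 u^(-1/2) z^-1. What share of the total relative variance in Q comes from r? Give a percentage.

54.5%

(δQ/Q)² = (2·δd/d)² + (-1·δa/a)² + (2·δr/r)² + (−½·δu/u)² + (-1·δz/z)²
  d term: (2×0.0110)² = 0.000484
  a term: (-1×0.110)² = 0.0121
  r term: (2×0.0820)² = 0.0269
  u term: (-0.5×0.100)² = 0.00250
  z term: (-1×0.0860)² = 0.00740
Total = 0.0494. Share from r = 0.0269/0.0494 = 0.545.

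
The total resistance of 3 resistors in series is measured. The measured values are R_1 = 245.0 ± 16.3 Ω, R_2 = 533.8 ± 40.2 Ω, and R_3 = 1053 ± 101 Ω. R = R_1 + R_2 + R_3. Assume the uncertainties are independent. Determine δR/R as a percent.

6.00%

R is a linear combination, so absolute uncertainties add in quadrature:
  (δR_1)² = 266;  (δR_2)² = 1620;  (δR_3)² = 10200
δR = √(12100) = 110 Ω
R = 1832 Ω, so δR/R = 110/1832 = 0.0600.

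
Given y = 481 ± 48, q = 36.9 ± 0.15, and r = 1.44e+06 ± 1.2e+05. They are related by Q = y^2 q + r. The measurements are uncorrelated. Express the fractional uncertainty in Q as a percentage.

Let p = y^2·q = 8.54e+06. δp/p = √((2·δy/y)² + (1·δq/q)²) = √(0.0398 + 1.65e-05) = 0.200, so δp = 1.7e+06.
Q = p + r: δQ = √(δp² + δr²) = √(2.9e+12 + 1.44e+10) = 1.71e+06
Q = 9.98e+06, so δQ/Q = 1.71e+06/9.98e+06 = 0.171.

17.1%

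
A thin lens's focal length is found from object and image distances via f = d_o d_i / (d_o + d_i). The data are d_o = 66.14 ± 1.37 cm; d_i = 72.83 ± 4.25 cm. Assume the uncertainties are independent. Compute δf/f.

0.0298

∂f/∂d_o = (d_i/(d_o+d_i))² = 0.275;  ∂f/∂d_i = (d_o/(d_o+d_i))² = 0.227
δf = √((∂f/∂d_o · δd_o)² + (∂f/∂d_i · δd_i)²) = √(0.142 + 0.927) = 1.03 cm
f = 34.66 cm, so δf/f = 1.03/34.66 = 0.0298.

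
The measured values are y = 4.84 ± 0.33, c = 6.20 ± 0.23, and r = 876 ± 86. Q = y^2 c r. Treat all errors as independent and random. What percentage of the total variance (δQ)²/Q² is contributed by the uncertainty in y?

(δQ/Q)² = (2·δy/y)² + (1·δc/c)² + (1·δr/r)²
  y term: (2×0.0682)² = 0.0186
  c term: (1×0.0371)² = 0.00138
  r term: (1×0.0982)² = 0.00964
Total = 0.0296. Share from y = 0.0186/0.0296 = 0.628.

62.8%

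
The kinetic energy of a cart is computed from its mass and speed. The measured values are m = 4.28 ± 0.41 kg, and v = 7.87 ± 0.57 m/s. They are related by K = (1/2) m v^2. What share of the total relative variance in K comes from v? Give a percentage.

(δK/K)² = (1·δm/m)² + (2·δv/v)²
  m term: (1×0.0958)² = 0.00918
  v term: (2×0.0724)² = 0.0210
Total = 0.0302. Share from v = 0.0210/0.0302 = 0.696.

69.6%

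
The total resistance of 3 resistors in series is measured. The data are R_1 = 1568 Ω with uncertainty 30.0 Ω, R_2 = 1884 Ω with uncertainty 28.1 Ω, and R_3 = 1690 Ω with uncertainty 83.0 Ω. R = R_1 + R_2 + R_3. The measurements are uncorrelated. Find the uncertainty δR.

Sums and differences: (δR)² = Σ (cᵢ δxᵢ)².
  (δR_1)² = 900;  (δR_2)² = 790;  (δR_3)² = 6890
δR = √(8580) = 92.6 Ω

92.6 Ω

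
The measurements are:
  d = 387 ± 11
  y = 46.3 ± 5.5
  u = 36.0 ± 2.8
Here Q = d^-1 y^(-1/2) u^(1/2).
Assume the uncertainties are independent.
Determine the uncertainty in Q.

0.000174

Since Q is a product/quotient, work with relative uncertainties:
  (-1·δd/d)² = (-1×0.0284)² = 0.000808;  (−½·δy/y)² = (-0.5×0.119)² = 0.00353;  (½·δu/u)² = (0.5×0.0778)² = 0.00151
δQ/Q = √(0.00585) = 0.0765
Q = 0.00228, so δQ = 0.0765 × 0.00228 = 0.000174.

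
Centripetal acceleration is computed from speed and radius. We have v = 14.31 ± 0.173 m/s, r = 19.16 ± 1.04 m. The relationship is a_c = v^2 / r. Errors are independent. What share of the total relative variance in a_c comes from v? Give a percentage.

(δa_c/a_c)² = (2·δv/v)² + (-1·δr/r)²
  v term: (2×0.0121)² = 0.000585
  r term: (-1×0.0543)² = 0.00295
Total = 0.00353. Share from v = 0.000585/0.00353 = 0.166.

16.6%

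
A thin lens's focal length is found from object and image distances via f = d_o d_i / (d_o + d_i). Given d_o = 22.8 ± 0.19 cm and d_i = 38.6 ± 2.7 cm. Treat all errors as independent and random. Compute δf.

∂f/∂d_o = (d_i/(d_o+d_i))² = 0.395;  ∂f/∂d_i = (d_o/(d_o+d_i))² = 0.138
δf = √((∂f/∂d_o · δd_o)² + (∂f/∂d_i · δd_i)²) = √(0.00564 + 0.139) = 0.380 cm

0.380 cm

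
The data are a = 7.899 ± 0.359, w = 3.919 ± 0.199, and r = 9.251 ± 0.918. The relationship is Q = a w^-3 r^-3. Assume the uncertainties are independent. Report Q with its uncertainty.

(1.658 ± 0.559) × 10^-4

Q is a product of powers, so relative uncertainties combine in quadrature:
  (1·δa/a)² = (1×0.0454)² = 0.00207;  (-3·δw/w)² = (-3×0.0508)² = 0.0232;  (-3·δr/r)² = (-3×0.0992)² = 0.0886
δQ/Q = √(0.114) = 0.337
Q = 0.0001658, so δQ = 0.337 × 0.0001658 = 5.59e-05.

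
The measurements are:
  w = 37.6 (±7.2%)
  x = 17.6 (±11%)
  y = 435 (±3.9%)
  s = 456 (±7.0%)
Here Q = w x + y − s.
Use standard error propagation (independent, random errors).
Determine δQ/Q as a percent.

14.7%

Let p = w·x = 662. δp/p = √((1·δw/w)² + (1·δx/x)²) = √(0.00518 + 0.0121) = 0.131, so δp = 87.0.
Q = p + y − s: δQ = √(δp² + δy² + δs²) = √(7570 + 288 + 1020) = 94.2
Q = 641, so δQ/Q = 94.2/641 = 0.147.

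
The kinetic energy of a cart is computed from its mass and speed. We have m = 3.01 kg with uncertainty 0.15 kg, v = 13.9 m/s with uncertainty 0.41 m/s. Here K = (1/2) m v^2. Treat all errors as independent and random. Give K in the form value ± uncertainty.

291 ± 22.5 J

Relative error in a monomial: (δK/K)² = Σ (nᵢ · δxᵢ/xᵢ)².
  (1·δm/m)² = (1×0.0498)² = 0.00248;  (2·δv/v)² = (2×0.0295)² = 0.00348
δK/K = √(0.00596) = 0.0772
K = 291 J, so δK = 0.0772 × 291 = 22.5 J.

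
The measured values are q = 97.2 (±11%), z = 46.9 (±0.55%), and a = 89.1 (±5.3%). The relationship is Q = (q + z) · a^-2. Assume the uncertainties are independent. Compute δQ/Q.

Let u = q + z = 144. δu = √(δq² + δz²) = √(114 + 0.0665) = 10.7, so δu/u = 0.0742.
Q is then a monomial in u, a:
δQ/Q = √((δu/u)² + (-2·δa/a)²) = √(0.00551 + 0.0112) = 0.129

0.129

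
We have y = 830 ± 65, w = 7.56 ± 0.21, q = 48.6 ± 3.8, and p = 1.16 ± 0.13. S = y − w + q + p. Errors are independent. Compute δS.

65.1

Absolute uncertainties add in quadrature for a linear combination:
  (δy)² = 4220;  (δw)² = 0.0441;  (δq)² = 14.4;  (δp)² = 0.0169
δS = √(4240) = 65.1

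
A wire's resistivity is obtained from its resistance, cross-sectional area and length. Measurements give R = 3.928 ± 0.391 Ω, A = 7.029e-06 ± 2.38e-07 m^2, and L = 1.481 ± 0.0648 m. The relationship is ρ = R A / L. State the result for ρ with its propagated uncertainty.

ρ is a product of powers, so relative uncertainties combine in quadrature:
  (1·δR/R)² = (1×0.0995)² = 0.00991;  (1·δA/A)² = (1×0.0339)² = 0.00115;  (-1·δL/L)² = (-1×0.0438)² = 0.00191
δρ/ρ = √(0.0130) = 0.114
ρ = 1.864e-05 Ω·m, so δρ = 0.114 × 1.864e-05 = 2.12e-06 Ω·m.

(1.864 ± 0.212) × 10^-5 Ω·m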